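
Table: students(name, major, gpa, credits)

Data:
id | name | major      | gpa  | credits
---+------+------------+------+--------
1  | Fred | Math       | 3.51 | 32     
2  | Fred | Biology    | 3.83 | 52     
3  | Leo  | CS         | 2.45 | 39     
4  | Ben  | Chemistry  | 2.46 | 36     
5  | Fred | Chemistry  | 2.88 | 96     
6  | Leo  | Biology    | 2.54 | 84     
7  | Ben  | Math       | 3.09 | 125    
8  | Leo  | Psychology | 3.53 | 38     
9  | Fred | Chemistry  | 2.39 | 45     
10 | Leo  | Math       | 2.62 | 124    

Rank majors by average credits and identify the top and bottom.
SELECT major, AVG(credits)
FROM students
GROUP BY major
ORDER BY AVG(credits)

All groups:
  Psychology: 38.00
  CS: 39.00
  Chemistry: 59.00
  Biology: 68.00
  Math: 93.67

Highest: Math (93.67)
Lowest: Psychology (38.00)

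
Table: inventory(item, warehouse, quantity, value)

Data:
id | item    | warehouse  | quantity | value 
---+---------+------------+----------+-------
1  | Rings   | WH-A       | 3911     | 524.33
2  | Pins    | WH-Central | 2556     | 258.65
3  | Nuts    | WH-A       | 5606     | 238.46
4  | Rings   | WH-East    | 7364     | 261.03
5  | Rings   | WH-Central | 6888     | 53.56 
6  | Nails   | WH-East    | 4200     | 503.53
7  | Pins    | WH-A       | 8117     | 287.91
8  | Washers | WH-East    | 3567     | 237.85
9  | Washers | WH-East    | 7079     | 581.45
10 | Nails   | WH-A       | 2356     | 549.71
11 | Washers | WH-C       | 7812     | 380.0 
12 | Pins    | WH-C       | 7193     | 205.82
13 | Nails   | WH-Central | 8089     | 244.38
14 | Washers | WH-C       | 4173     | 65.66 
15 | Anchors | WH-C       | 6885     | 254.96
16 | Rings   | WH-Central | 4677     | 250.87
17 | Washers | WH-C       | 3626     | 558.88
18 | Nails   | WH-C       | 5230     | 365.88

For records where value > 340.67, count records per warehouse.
SELECT warehouse, COUNT(*)
FROM inventory
WHERE value > 340.67
GROUP BY warehouse

Note: WHERE filters rows before grouping.

Result:
  WH-A: 2
  WH-C: 3
  WH-East: 2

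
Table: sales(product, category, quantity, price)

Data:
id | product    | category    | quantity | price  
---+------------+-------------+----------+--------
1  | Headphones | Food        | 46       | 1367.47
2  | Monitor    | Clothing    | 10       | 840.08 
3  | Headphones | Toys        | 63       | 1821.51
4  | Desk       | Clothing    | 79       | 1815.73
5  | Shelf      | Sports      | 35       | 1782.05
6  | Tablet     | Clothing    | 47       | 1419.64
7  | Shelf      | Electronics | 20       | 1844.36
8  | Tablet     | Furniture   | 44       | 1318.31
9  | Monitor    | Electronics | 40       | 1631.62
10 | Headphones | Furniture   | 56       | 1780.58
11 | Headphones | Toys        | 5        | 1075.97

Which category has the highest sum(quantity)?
SELECT category, SUM(quantity) as val
FROM sales
GROUP BY category
ORDER BY val DESC
LIMIT 1

Result: Clothing with sum(quantity) = 136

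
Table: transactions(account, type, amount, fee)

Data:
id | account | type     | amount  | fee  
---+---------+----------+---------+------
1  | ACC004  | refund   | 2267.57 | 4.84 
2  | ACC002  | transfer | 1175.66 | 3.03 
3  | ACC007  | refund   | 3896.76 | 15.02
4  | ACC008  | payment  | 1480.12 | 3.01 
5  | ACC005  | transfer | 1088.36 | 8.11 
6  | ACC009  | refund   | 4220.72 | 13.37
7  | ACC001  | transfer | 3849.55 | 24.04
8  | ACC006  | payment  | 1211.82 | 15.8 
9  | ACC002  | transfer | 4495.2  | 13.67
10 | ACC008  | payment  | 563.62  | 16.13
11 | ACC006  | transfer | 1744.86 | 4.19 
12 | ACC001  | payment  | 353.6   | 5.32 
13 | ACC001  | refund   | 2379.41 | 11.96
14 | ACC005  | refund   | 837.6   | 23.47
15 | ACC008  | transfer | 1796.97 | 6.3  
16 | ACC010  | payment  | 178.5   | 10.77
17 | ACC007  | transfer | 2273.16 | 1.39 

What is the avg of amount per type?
SELECT type, AVG(amount) as result
FROM transactions
GROUP BY type

Result:
  payment: 757.53
  refund: 2720.41
  transfer: 2346.25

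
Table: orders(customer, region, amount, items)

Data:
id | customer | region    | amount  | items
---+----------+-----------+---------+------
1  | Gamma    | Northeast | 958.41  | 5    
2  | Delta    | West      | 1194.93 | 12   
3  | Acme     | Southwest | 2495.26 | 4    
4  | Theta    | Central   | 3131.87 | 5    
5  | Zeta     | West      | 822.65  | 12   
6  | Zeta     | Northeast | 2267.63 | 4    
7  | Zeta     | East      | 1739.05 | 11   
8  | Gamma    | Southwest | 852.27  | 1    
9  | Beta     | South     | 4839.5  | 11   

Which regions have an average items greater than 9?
SELECT region, AVG(items)
FROM orders
GROUP BY region
HAVING AVG(items) > 9

Result:
  East: avg=11.00
  South: avg=11.00
  West: avg=12.00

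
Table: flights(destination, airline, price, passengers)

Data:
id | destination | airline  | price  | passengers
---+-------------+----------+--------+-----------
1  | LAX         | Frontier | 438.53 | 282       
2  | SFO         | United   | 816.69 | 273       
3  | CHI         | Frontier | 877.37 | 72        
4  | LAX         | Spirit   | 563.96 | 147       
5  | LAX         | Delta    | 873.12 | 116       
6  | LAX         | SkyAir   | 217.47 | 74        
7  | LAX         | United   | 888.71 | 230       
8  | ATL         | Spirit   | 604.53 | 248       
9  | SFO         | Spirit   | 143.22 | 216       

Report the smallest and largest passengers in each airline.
SELECT airline, MIN(passengers), MAX(passengers)
FROM flights
GROUP BY airline

Result:
  Delta: min=116, max=116
  Frontier: min=72, max=282
  SkyAir: min=74, max=74
  Spirit: min=147, max=248
  United: min=230, max=273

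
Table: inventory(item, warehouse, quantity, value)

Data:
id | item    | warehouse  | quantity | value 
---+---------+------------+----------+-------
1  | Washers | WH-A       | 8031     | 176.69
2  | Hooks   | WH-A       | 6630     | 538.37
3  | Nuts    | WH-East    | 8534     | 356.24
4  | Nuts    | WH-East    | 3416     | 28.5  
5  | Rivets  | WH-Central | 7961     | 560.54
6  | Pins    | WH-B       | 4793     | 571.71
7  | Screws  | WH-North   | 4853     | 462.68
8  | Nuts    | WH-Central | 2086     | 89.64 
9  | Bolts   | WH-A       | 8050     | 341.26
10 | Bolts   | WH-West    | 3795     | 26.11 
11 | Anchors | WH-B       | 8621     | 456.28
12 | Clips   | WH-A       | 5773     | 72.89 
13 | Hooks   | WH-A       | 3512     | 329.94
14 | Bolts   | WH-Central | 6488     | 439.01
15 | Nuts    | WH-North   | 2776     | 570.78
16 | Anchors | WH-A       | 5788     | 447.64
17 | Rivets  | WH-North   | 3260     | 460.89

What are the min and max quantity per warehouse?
SELECT warehouse, MIN(quantity), MAX(quantity)
FROM inventory
GROUP BY warehouse

Result:
  WH-A: min=3512, max=8050
  WH-B: min=4793, max=8621
  WH-Central: min=2086, max=7961
  WH-East: min=3416, max=8534
  WH-North: min=2776, max=4853
  WH-West: min=3795, max=3795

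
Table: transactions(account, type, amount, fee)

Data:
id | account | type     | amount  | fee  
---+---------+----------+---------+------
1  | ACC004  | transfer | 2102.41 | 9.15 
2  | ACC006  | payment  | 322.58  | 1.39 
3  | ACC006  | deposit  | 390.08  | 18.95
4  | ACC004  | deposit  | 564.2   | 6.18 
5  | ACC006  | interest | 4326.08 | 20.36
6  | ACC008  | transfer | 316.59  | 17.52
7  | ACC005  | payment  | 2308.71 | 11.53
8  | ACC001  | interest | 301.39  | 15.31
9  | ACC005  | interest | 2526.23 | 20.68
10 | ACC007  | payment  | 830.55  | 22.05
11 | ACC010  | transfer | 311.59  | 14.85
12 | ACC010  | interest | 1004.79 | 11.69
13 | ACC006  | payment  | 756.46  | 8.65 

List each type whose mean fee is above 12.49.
SELECT type, AVG(fee)
FROM transactions
GROUP BY type
HAVING AVG(fee) > 12.49

Result:
  deposit: avg=12.57
  interest: avg=17.01
  transfer: avg=13.84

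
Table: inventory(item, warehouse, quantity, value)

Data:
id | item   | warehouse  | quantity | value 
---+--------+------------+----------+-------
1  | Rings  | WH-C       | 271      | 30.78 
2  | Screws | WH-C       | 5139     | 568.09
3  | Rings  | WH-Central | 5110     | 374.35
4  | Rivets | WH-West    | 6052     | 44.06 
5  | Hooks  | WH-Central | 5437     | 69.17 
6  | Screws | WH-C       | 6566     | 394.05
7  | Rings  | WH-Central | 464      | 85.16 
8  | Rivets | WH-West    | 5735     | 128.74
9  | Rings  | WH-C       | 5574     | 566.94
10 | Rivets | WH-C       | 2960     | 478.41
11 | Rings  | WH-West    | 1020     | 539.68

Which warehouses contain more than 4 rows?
SELECT warehouse, COUNT(*) as cnt
FROM inventory
GROUP BY warehouse
HAVING COUNT(*) > 4

Result:
  WH-C: 5

Note: HAVING filters groups after aggregation, WHERE filters rows before.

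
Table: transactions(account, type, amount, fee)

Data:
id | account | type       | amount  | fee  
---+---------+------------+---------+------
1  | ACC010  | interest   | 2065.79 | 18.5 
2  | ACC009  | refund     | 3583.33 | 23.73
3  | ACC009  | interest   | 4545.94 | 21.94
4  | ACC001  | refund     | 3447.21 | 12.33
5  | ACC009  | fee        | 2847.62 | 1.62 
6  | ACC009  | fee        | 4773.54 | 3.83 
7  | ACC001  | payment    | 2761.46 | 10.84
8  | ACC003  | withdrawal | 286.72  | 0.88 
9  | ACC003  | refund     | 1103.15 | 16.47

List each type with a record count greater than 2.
SELECT type, COUNT(*) as cnt
FROM transactions
GROUP BY type
HAVING COUNT(*) > 2

Result:
  refund: 3

Note: HAVING filters groups after aggregation, WHERE filters rows before.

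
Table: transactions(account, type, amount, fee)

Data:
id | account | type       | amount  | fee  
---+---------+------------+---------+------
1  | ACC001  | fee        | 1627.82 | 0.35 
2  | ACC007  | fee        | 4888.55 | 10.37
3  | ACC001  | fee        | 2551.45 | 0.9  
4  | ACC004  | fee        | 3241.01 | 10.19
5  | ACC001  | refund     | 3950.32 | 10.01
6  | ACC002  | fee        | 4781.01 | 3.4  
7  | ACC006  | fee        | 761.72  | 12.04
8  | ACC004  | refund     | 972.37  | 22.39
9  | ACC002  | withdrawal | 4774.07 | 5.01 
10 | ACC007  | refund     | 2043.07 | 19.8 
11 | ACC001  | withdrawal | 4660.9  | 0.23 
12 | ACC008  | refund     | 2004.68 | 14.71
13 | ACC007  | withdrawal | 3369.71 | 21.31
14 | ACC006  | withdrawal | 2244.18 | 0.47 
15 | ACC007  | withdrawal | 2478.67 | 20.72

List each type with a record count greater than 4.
SELECT type, COUNT(*) as cnt
FROM transactions
GROUP BY type
HAVING COUNT(*) > 4

Result:
  fee: 6
  withdrawal: 5

Note: HAVING filters groups after aggregation, WHERE filters rows before.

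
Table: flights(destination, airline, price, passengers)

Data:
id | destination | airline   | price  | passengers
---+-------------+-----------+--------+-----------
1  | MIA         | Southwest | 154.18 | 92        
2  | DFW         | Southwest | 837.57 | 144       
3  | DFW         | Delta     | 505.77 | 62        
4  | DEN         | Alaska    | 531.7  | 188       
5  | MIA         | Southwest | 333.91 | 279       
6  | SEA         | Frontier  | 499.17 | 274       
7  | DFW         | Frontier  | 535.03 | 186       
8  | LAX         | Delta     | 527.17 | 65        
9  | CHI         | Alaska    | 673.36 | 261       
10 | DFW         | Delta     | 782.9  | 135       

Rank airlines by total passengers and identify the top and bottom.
SELECT airline, SUM(passengers)
FROM flights
GROUP BY airline
ORDER BY SUM(passengers)

All groups:
  Delta: 262
  Alaska: 449
  Frontier: 460
  Southwest: 515

Highest: Southwest (515)
Lowest: Delta (262)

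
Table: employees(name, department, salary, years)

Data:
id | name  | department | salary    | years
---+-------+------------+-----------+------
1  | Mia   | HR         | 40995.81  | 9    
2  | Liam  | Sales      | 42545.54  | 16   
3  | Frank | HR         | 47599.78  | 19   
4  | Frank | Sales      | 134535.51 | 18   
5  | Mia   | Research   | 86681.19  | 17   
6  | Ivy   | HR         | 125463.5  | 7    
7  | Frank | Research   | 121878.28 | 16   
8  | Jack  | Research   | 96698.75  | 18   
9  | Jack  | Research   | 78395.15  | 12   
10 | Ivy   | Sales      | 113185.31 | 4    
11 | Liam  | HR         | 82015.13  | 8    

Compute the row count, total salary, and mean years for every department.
SELECT department,
       COUNT(*) as cnt,
       SUM(salary) as total_salary,
       AVG(years) as avg_years
FROM employees
GROUP BY department

Result:
  HR: 4 records, 296074.22 total salary, 10.75 avg years
  Research: 4 records, 383653.37 total salary, 15.75 avg years
  Sales: 3 records, 290266.36 total salary, 12.67 avg years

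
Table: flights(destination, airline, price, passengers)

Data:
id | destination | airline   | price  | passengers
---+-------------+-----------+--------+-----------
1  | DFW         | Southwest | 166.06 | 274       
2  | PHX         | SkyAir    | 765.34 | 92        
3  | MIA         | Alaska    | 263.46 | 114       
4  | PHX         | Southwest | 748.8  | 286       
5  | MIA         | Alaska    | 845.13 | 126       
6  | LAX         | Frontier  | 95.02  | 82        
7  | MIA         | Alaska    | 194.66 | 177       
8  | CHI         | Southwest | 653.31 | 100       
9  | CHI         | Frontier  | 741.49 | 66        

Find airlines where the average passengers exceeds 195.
SELECT airline, AVG(passengers)
FROM flights
GROUP BY airline
HAVING AVG(passengers) > 195

Result:
  Southwest: avg=220.00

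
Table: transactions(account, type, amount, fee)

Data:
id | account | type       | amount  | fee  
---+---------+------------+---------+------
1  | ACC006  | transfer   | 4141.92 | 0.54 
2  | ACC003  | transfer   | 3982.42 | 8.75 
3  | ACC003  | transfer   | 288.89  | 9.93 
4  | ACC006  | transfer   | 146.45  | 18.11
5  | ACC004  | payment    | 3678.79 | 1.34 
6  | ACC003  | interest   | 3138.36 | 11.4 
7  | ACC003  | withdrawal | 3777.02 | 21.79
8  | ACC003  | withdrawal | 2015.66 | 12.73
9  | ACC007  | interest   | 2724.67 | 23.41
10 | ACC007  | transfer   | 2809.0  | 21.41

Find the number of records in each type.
SELECT type, COUNT(*) as count
FROM transactions
GROUP BY type

Result:
  interest: 2
  payment: 1
  transfer: 5
  withdrawal: 2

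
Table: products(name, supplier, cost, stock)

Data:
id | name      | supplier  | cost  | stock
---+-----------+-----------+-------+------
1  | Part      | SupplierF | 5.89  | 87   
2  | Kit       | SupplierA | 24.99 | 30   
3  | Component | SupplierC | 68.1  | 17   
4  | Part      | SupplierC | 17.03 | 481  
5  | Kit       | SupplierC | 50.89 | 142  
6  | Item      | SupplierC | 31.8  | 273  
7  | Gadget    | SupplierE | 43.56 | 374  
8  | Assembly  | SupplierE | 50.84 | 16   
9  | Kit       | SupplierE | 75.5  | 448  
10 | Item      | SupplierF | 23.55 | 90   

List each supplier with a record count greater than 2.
SELECT supplier, COUNT(*) as cnt
FROM products
GROUP BY supplier
HAVING COUNT(*) > 2

Result:
  SupplierC: 4
  SupplierE: 3

Note: HAVING filters groups after aggregation, WHERE filters rows before.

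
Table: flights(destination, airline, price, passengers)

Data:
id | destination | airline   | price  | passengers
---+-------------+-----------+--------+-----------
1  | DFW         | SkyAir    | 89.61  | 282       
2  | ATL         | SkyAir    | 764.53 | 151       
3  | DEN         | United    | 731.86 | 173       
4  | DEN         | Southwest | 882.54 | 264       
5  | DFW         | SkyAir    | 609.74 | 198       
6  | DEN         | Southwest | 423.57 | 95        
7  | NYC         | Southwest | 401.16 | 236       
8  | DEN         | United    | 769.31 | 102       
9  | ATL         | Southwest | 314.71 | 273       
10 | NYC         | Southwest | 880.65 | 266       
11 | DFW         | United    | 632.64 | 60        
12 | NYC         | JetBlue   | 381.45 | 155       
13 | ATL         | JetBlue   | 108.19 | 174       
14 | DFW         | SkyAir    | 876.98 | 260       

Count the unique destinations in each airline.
SELECT airline, COUNT(DISTINCT destination)
FROM flights
GROUP BY airline

Result:
  JetBlue: 2 distinct
  SkyAir: 2 distinct
  Southwest: 3 distinct
  United: 2 distinct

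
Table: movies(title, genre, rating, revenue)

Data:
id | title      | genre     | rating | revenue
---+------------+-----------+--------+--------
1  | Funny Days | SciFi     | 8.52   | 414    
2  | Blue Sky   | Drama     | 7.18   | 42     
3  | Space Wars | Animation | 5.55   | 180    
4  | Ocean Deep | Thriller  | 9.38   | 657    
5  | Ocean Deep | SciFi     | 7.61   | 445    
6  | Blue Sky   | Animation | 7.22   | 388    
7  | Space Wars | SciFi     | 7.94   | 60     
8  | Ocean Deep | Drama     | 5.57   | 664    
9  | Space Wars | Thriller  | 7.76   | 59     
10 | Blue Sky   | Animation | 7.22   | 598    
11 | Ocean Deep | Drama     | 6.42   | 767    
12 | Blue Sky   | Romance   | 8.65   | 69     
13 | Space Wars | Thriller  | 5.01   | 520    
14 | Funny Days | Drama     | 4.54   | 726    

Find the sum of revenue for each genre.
SELECT genre, SUM(revenue) as result
FROM movies
GROUP BY genre

Result:
  Animation: 1166
  Drama: 2199
  Romance: 69
  SciFi: 919
  Thriller: 1236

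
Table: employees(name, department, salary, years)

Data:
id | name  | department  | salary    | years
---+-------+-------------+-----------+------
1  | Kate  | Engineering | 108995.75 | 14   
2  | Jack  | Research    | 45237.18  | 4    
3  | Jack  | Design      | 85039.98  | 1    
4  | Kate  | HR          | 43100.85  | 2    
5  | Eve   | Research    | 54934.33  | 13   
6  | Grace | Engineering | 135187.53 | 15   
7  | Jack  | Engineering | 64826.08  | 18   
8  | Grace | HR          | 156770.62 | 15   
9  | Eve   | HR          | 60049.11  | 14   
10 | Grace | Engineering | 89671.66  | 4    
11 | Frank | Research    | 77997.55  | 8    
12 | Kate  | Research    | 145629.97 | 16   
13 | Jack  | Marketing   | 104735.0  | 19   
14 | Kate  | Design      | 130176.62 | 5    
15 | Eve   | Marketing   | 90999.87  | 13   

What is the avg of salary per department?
SELECT department, AVG(salary) as result
FROM employees
GROUP BY department

Result:
  Design: 107608.30
  Engineering: 99670.26
  HR: 86640.19
  Marketing: 97867.44
  Research: 80949.76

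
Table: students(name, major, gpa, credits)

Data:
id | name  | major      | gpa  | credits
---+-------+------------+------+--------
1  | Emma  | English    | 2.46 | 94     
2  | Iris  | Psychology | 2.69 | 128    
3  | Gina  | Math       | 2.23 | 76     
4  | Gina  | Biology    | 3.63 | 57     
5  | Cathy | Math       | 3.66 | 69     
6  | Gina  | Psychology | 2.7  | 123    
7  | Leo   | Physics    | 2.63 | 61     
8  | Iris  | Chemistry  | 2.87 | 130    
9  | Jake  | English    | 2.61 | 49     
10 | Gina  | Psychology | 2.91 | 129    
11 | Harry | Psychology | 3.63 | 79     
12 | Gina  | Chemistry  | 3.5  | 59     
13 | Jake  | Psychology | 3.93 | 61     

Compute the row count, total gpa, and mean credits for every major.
SELECT major,
       COUNT(*) as cnt,
       SUM(gpa) as total_gpa,
       AVG(credits) as avg_credits
FROM students
GROUP BY major

Result:
  Biology: 1 records, 3.63 total gpa, 57.00 avg credits
  Chemistry: 2 records, 6.37 total gpa, 94.50 avg credits
  English: 2 records, 5.07 total gpa, 71.50 avg credits
  Math: 2 records, 5.89 total gpa, 72.50 avg credits
  Physics: 1 records, 2.63 total gpa, 61.00 avg credits
  Psychology: 5 records, 15.86 total gpa, 104.00 avg credits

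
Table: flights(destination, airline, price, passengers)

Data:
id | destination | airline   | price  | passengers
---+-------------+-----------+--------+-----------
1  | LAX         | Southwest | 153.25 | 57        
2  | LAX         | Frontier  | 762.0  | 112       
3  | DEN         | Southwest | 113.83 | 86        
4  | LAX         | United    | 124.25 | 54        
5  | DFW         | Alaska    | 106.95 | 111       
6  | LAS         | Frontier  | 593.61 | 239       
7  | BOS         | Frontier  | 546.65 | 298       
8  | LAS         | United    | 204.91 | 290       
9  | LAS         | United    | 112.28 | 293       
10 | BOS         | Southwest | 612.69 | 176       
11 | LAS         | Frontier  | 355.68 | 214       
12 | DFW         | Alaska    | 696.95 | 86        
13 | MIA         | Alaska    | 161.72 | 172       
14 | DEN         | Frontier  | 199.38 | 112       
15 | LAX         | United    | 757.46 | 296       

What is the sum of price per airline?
SELECT airline, SUM(price) as result
FROM flights
GROUP BY airline

Result:
  Alaska: 965.62
  Frontier: 2457.32
  Southwest: 879.77
  United: 1198.90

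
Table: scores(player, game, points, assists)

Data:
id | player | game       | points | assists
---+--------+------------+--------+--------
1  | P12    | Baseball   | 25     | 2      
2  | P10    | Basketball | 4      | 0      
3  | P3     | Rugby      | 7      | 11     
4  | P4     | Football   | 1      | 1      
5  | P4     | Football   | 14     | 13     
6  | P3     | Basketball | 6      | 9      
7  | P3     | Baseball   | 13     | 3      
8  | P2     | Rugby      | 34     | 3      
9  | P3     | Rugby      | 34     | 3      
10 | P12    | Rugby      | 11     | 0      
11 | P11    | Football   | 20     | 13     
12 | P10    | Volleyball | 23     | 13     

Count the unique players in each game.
SELECT game, COUNT(DISTINCT player)
FROM scores
GROUP BY game

Result:
  Baseball: 2 distinct
  Basketball: 2 distinct
  Football: 2 distinct
  Rugby: 3 distinct
  Volleyball: 1 distinct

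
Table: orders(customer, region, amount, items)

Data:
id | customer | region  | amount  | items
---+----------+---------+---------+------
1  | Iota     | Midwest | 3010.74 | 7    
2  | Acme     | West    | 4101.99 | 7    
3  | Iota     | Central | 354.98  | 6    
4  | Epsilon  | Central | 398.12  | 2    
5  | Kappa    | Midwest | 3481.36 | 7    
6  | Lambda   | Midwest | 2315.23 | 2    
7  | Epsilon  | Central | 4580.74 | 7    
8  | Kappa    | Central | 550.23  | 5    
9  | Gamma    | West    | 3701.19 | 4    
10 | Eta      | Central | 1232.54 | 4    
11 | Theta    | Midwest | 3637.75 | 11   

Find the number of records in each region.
SELECT region, COUNT(*) as count
FROM orders
GROUP BY region

Result:
  Central: 5
  Midwest: 4
  West: 2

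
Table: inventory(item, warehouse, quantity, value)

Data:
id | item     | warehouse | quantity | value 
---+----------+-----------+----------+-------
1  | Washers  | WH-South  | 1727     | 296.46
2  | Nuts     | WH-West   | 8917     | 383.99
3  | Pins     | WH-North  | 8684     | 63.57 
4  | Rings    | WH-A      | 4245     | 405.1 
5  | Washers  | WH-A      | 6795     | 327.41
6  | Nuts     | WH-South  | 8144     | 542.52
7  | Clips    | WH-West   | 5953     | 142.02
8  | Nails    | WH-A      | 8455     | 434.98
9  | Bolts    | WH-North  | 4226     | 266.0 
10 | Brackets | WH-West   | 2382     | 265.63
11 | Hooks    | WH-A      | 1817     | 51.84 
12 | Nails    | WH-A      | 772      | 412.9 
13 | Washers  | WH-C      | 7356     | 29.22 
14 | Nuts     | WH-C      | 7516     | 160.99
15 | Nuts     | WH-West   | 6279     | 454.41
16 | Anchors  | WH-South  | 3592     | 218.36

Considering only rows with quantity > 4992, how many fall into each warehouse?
SELECT warehouse, COUNT(*)
FROM inventory
WHERE quantity > 4992
GROUP BY warehouse

Note: WHERE filters rows before grouping.

Result:
  WH-A: 2
  WH-C: 2
  WH-North: 1
  WH-South: 1
  WH-West: 3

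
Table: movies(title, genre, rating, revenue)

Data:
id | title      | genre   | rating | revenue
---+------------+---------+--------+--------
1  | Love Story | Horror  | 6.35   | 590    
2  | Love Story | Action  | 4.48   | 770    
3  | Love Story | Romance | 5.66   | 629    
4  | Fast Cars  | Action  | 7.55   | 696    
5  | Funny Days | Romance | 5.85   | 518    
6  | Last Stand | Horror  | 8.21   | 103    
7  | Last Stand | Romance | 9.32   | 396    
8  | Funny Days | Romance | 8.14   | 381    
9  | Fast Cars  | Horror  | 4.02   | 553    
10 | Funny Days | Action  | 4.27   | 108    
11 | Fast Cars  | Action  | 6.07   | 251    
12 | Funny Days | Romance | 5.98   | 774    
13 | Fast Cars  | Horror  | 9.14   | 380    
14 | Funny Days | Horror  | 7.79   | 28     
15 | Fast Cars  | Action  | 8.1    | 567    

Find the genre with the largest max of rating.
SELECT genre, MAX(rating) as val
FROM movies
GROUP BY genre
ORDER BY val DESC
LIMIT 1

Result: Romance with max(rating) = 9.32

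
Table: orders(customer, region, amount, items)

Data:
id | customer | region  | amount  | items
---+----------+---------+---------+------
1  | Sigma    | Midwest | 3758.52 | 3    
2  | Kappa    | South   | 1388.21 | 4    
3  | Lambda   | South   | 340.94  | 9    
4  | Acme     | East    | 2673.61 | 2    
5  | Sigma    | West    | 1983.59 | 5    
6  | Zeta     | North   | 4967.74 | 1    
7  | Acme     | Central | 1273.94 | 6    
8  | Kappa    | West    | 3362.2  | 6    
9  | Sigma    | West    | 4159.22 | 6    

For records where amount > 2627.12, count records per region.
SELECT region, COUNT(*)
FROM orders
WHERE amount > 2627.12
GROUP BY region

Note: WHERE filters rows before grouping.

Result:
  East: 1
  Midwest: 1
  North: 1
  West: 2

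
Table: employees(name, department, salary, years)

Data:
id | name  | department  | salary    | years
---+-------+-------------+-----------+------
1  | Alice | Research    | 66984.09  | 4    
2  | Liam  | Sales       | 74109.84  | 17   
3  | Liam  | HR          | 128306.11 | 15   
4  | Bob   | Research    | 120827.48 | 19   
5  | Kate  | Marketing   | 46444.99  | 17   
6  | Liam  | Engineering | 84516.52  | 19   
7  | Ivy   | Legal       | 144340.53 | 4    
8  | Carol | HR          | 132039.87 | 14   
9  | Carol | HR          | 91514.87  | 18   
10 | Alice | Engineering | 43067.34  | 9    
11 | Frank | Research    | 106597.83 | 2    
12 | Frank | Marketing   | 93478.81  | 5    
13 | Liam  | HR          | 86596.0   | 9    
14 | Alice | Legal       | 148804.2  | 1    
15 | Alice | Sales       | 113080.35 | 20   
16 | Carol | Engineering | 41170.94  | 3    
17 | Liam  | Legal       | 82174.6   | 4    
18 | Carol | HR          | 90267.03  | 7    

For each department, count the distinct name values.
SELECT department, COUNT(DISTINCT name)
FROM employees
GROUP BY department

Result:
  Engineering: 3 distinct
  HR: 2 distinct
  Legal: 3 distinct
  Marketing: 2 distinct
  Research: 3 distinct
  Sales: 2 distinct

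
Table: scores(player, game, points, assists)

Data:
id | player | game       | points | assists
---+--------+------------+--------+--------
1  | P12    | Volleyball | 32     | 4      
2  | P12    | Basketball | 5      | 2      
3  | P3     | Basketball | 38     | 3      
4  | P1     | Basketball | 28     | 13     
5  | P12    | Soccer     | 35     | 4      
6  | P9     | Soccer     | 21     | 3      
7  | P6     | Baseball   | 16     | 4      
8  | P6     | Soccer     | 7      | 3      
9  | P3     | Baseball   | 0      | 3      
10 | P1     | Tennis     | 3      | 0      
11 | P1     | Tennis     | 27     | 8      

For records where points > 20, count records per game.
SELECT game, COUNT(*)
FROM scores
WHERE points > 20
GROUP BY game

Note: WHERE filters rows before grouping.

Result:
  Basketball: 2
  Soccer: 2
  Tennis: 1
  Volleyball: 1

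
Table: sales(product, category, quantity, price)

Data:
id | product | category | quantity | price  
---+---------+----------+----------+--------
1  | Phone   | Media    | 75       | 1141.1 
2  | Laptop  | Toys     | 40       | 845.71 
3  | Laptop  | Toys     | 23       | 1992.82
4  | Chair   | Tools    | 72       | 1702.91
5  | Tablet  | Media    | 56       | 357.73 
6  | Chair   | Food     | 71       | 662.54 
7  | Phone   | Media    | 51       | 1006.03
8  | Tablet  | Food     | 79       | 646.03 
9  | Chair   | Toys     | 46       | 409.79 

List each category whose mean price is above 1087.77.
SELECT category, AVG(price)
FROM sales
GROUP BY category
HAVING AVG(price) > 1087.77

Result:
  Tools: avg=1702.91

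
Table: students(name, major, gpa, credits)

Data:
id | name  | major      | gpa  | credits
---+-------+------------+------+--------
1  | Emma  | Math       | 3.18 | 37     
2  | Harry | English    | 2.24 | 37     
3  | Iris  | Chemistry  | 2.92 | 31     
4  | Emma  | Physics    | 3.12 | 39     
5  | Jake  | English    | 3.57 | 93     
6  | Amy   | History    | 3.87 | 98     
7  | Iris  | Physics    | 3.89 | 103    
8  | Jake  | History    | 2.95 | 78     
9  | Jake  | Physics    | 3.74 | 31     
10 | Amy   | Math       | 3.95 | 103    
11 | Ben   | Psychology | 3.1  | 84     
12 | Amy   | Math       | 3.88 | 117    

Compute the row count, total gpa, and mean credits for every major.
SELECT major,
       COUNT(*) as cnt,
       SUM(gpa) as total_gpa,
       AVG(credits) as avg_credits
FROM students
GROUP BY major

Result:
  Chemistry: 1 records, 2.92 total gpa, 31.00 avg credits
  English: 2 records, 5.81 total gpa, 65.00 avg credits
  History: 2 records, 6.82 total gpa, 88.00 avg credits
  Math: 3 records, 11.01 total gpa, 85.67 avg credits
  Physics: 3 records, 10.75 total gpa, 57.67 avg credits
  Psychology: 1 records, 3.10 total gpa, 84.00 avg credits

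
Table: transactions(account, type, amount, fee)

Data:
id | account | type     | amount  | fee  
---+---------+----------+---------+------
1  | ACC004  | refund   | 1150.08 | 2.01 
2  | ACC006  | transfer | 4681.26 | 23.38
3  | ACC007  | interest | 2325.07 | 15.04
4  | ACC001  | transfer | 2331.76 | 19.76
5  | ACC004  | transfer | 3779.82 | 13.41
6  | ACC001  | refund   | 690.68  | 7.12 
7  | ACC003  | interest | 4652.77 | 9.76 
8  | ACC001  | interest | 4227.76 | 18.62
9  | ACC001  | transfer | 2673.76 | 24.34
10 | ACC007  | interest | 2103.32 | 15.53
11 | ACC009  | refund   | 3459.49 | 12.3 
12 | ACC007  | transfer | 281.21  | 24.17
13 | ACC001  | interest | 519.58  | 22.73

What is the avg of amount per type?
SELECT type, AVG(amount) as result
FROM transactions
GROUP BY type

Result:
  interest: 2765.70
  refund: 1766.75
  transfer: 2749.56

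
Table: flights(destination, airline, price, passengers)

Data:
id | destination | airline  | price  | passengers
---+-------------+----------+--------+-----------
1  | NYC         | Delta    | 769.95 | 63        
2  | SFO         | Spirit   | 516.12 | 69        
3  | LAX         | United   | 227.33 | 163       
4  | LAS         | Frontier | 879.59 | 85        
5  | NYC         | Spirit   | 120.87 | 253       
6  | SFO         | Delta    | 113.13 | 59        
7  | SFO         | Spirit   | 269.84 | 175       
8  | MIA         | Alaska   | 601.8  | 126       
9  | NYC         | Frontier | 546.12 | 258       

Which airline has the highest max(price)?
SELECT airline, MAX(price) as val
FROM flights
GROUP BY airline
ORDER BY val DESC
LIMIT 1

Result: Frontier with max(price) = 879.59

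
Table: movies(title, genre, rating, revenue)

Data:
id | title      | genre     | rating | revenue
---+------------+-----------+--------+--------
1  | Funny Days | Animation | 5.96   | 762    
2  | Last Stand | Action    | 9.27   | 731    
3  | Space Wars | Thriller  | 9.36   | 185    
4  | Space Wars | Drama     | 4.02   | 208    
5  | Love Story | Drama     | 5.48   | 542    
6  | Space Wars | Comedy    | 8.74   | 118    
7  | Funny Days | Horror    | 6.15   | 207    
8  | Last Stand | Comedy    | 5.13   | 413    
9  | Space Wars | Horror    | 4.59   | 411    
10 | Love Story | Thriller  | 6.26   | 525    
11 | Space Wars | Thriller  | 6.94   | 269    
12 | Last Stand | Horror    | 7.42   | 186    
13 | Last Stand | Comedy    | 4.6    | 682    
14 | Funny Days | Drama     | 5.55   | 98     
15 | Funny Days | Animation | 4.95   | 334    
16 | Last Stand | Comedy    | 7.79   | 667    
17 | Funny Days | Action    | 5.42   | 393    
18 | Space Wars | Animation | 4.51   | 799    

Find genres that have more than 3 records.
SELECT genre, COUNT(*) as cnt
FROM movies
GROUP BY genre
HAVING COUNT(*) > 3

Result:
  Comedy: 4

Note: HAVING filters groups after aggregation, WHERE filters rows before.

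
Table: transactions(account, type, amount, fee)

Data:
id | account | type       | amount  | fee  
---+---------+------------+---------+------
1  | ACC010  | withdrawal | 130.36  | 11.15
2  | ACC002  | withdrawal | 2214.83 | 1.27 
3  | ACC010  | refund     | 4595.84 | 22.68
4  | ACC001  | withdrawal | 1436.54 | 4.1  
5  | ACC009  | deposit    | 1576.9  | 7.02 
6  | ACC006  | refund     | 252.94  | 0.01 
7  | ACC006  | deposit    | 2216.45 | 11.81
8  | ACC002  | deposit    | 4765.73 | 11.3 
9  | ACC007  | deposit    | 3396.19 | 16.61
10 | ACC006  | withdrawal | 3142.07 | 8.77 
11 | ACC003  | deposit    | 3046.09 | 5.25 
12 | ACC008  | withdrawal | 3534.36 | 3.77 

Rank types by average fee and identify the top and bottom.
SELECT type, AVG(fee)
FROM transactions
GROUP BY type
ORDER BY AVG(fee)

All groups:
  withdrawal: 5.81
  deposit: 10.40
  refund: 11.35

Highest: refund (11.35)
Lowest: withdrawal (5.81)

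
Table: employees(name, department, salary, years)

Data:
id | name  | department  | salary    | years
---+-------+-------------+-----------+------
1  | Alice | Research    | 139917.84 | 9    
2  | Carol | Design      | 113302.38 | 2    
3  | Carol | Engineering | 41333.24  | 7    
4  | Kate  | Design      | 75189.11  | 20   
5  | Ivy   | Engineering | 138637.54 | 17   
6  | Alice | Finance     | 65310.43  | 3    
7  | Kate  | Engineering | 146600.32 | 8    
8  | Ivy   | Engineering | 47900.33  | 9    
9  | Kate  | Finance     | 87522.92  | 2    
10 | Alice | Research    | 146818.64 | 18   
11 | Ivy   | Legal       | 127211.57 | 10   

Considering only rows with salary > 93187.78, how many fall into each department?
SELECT department, COUNT(*)
FROM employees
WHERE salary > 93187.78
GROUP BY department

Note: WHERE filters rows before grouping.

Result:
  Design: 1
  Engineering: 2
  Legal: 1
  Research: 2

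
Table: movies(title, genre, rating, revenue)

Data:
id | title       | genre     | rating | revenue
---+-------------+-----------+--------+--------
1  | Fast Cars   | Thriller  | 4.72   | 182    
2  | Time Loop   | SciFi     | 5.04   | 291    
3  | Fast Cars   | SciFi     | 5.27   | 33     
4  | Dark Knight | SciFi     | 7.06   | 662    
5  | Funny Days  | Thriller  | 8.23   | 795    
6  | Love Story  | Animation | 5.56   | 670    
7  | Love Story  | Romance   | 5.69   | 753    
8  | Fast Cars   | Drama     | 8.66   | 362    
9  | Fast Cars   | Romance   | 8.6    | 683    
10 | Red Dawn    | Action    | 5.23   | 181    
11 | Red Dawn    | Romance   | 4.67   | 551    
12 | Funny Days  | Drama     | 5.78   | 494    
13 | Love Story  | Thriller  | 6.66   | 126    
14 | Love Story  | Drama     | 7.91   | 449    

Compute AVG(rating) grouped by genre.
SELECT genre, AVG(rating) as result
FROM movies
GROUP BY genre

Result:
  Action: 5.23
  Animation: 5.56
  Drama: 7.45
  Romance: 6.32
  SciFi: 5.79
  Thriller: 6.54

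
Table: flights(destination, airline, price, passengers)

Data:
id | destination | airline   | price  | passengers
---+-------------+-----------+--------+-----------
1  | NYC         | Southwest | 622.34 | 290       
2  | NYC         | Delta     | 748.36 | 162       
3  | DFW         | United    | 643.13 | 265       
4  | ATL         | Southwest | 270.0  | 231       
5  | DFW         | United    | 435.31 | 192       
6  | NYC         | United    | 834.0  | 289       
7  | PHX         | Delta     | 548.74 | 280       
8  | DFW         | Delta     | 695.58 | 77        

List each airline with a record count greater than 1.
SELECT airline, COUNT(*) as cnt
FROM flights
GROUP BY airline
HAVING COUNT(*) > 1

Result:
  Delta: 3
  Southwest: 2
  United: 3

Note: HAVING filters groups after aggregation, WHERE filters rows before.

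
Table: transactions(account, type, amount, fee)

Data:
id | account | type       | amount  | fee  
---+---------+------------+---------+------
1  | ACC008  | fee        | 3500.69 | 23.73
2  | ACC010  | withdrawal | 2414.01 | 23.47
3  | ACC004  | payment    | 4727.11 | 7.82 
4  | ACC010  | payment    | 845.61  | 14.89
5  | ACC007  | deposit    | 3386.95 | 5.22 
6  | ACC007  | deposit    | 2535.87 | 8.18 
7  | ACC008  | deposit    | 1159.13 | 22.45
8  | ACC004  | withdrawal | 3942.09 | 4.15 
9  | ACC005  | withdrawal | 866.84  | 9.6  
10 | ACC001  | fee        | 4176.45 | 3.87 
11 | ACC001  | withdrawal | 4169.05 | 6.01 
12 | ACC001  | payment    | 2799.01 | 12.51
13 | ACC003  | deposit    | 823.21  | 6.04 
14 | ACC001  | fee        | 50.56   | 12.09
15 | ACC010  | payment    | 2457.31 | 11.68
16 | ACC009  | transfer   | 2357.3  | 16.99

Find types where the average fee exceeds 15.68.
SELECT type, AVG(fee)
FROM transactions
GROUP BY type
HAVING AVG(fee) > 15.68

Result:
  transfer: avg=16.99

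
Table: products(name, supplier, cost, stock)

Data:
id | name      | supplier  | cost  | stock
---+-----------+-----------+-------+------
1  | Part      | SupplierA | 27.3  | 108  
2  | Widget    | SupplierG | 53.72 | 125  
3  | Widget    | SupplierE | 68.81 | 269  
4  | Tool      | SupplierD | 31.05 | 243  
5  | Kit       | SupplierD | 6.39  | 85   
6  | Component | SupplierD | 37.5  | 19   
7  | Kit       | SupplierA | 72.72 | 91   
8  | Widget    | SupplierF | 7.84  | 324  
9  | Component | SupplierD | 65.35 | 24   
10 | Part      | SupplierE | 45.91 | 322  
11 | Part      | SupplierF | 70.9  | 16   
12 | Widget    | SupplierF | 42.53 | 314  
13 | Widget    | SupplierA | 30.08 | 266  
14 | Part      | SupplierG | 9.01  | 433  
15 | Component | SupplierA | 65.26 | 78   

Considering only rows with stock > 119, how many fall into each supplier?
SELECT supplier, COUNT(*)
FROM products
WHERE stock > 119
GROUP BY supplier

Note: WHERE filters rows before grouping.

Result:
  SupplierA: 1
  SupplierD: 1
  SupplierE: 2
  SupplierF: 2
  SupplierG: 2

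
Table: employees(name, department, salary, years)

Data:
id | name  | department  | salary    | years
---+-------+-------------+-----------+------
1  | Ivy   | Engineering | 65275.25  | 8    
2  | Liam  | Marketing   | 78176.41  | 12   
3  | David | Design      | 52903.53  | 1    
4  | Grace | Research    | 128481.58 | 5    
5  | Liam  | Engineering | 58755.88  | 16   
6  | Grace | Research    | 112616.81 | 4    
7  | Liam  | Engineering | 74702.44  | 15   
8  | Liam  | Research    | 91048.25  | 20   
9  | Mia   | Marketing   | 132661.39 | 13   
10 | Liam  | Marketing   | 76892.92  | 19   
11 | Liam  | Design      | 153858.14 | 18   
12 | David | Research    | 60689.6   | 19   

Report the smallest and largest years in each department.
SELECT department, MIN(years), MAX(years)
FROM employees
GROUP BY department

Result:
  Design: min=1, max=18
  Engineering: min=8, max=16
  Marketing: min=12, max=19
  Research: min=4, max=20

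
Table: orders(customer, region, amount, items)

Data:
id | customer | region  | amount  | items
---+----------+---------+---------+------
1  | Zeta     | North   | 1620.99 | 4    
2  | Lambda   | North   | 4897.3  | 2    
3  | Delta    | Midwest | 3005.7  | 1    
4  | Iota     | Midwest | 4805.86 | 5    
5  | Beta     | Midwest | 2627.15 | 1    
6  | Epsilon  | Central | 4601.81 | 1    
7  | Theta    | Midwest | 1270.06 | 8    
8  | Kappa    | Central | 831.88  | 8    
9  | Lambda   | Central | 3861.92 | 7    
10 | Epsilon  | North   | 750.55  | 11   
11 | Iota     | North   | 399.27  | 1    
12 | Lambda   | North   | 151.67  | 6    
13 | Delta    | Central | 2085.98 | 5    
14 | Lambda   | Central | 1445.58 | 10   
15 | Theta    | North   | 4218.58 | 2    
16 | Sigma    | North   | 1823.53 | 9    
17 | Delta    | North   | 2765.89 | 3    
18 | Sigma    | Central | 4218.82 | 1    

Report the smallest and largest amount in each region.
SELECT region, MIN(amount), MAX(amount)
FROM orders
GROUP BY region

Result:
  Central: min=831.88, max=4601.81
  Midwest: min=1270.06, max=4805.86
  North: min=151.67, max=4897.30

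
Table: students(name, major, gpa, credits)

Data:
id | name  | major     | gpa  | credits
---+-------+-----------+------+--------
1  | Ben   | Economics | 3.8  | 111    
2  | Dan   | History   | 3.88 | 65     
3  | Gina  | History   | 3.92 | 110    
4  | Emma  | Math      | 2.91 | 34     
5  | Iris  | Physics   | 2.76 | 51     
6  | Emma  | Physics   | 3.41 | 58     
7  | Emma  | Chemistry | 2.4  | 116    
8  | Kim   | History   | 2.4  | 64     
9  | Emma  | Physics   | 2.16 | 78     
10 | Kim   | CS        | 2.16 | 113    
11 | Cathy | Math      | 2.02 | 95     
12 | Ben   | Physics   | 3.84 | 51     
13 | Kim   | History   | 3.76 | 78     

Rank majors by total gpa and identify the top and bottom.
SELECT major, SUM(gpa)
FROM students
GROUP BY major
ORDER BY SUM(gpa)

All groups:
  CS: 2.16
  Chemistry: 2.40
  Economics: 3.80
  Math: 4.93
  Physics: 12.17
  History: 13.96

Highest: History (13.96)
Lowest: CS (2.16)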